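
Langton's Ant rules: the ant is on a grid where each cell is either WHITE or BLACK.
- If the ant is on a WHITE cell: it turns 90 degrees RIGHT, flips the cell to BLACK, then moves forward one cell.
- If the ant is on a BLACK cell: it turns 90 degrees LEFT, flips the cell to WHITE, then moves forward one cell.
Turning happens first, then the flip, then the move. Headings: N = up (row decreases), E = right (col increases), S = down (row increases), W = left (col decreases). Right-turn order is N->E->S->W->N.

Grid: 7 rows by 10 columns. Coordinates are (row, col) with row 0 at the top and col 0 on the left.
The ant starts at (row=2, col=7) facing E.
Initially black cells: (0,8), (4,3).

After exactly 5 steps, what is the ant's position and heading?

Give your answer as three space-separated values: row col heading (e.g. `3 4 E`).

Answer: 1 7 N

Derivation:
Step 1: on WHITE (2,7): turn R to S, flip to black, move to (3,7). |black|=3
Step 2: on WHITE (3,7): turn R to W, flip to black, move to (3,6). |black|=4
Step 3: on WHITE (3,6): turn R to N, flip to black, move to (2,6). |black|=5
Step 4: on WHITE (2,6): turn R to E, flip to black, move to (2,7). |black|=6
Step 5: on BLACK (2,7): turn L to N, flip to white, move to (1,7). |black|=5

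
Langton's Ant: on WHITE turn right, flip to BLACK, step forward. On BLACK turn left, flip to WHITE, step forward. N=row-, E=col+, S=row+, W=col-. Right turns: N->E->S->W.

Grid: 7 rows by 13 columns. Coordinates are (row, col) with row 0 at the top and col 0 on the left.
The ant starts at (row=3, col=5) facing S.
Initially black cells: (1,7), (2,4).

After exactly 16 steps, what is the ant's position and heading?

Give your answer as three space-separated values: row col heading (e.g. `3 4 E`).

Answer: 3 3 S

Derivation:
Step 1: on WHITE (3,5): turn R to W, flip to black, move to (3,4). |black|=3
Step 2: on WHITE (3,4): turn R to N, flip to black, move to (2,4). |black|=4
Step 3: on BLACK (2,4): turn L to W, flip to white, move to (2,3). |black|=3
Step 4: on WHITE (2,3): turn R to N, flip to black, move to (1,3). |black|=4
Step 5: on WHITE (1,3): turn R to E, flip to black, move to (1,4). |black|=5
Step 6: on WHITE (1,4): turn R to S, flip to black, move to (2,4). |black|=6
Step 7: on WHITE (2,4): turn R to W, flip to black, move to (2,3). |black|=7
Step 8: on BLACK (2,3): turn L to S, flip to white, move to (3,3). |black|=6
Step 9: on WHITE (3,3): turn R to W, flip to black, move to (3,2). |black|=7
Step 10: on WHITE (3,2): turn R to N, flip to black, move to (2,2). |black|=8
Step 11: on WHITE (2,2): turn R to E, flip to black, move to (2,3). |black|=9
Step 12: on WHITE (2,3): turn R to S, flip to black, move to (3,3). |black|=10
Step 13: on BLACK (3,3): turn L to E, flip to white, move to (3,4). |black|=9
Step 14: on BLACK (3,4): turn L to N, flip to white, move to (2,4). |black|=8
Step 15: on BLACK (2,4): turn L to W, flip to white, move to (2,3). |black|=7
Step 16: on BLACK (2,3): turn L to S, flip to white, move to (3,3). |black|=6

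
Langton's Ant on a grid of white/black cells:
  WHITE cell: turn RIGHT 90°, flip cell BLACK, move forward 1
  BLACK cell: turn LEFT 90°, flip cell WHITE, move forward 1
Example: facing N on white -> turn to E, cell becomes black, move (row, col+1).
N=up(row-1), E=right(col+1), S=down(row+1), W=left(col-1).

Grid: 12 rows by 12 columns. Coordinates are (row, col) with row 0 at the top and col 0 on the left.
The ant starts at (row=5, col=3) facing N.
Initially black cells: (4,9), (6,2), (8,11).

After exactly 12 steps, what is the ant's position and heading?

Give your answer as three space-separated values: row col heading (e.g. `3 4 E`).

Step 1: on WHITE (5,3): turn R to E, flip to black, move to (5,4). |black|=4
Step 2: on WHITE (5,4): turn R to S, flip to black, move to (6,4). |black|=5
Step 3: on WHITE (6,4): turn R to W, flip to black, move to (6,3). |black|=6
Step 4: on WHITE (6,3): turn R to N, flip to black, move to (5,3). |black|=7
Step 5: on BLACK (5,3): turn L to W, flip to white, move to (5,2). |black|=6
Step 6: on WHITE (5,2): turn R to N, flip to black, move to (4,2). |black|=7
Step 7: on WHITE (4,2): turn R to E, flip to black, move to (4,3). |black|=8
Step 8: on WHITE (4,3): turn R to S, flip to black, move to (5,3). |black|=9
Step 9: on WHITE (5,3): turn R to W, flip to black, move to (5,2). |black|=10
Step 10: on BLACK (5,2): turn L to S, flip to white, move to (6,2). |black|=9
Step 11: on BLACK (6,2): turn L to E, flip to white, move to (6,3). |black|=8
Step 12: on BLACK (6,3): turn L to N, flip to white, move to (5,3). |black|=7

Answer: 5 3 N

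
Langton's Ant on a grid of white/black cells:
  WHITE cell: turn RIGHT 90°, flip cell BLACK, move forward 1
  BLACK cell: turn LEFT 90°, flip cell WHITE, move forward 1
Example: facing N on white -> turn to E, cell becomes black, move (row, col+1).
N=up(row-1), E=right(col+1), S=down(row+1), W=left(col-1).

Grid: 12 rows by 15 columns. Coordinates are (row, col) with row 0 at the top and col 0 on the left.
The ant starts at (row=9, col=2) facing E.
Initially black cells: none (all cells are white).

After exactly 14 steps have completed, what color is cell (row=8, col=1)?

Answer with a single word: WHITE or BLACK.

Answer: BLACK

Derivation:
Step 1: on WHITE (9,2): turn R to S, flip to black, move to (10,2). |black|=1
Step 2: on WHITE (10,2): turn R to W, flip to black, move to (10,1). |black|=2
Step 3: on WHITE (10,1): turn R to N, flip to black, move to (9,1). |black|=3
Step 4: on WHITE (9,1): turn R to E, flip to black, move to (9,2). |black|=4
Step 5: on BLACK (9,2): turn L to N, flip to white, move to (8,2). |black|=3
Step 6: on WHITE (8,2): turn R to E, flip to black, move to (8,3). |black|=4
Step 7: on WHITE (8,3): turn R to S, flip to black, move to (9,3). |black|=5
Step 8: on WHITE (9,3): turn R to W, flip to black, move to (9,2). |black|=6
Step 9: on WHITE (9,2): turn R to N, flip to black, move to (8,2). |black|=7
Step 10: on BLACK (8,2): turn L to W, flip to white, move to (8,1). |black|=6
Step 11: on WHITE (8,1): turn R to N, flip to black, move to (7,1). |black|=7
Step 12: on WHITE (7,1): turn R to E, flip to black, move to (7,2). |black|=8
Step 13: on WHITE (7,2): turn R to S, flip to black, move to (8,2). |black|=9
Step 14: on WHITE (8,2): turn R to W, flip to black, move to (8,1). |black|=10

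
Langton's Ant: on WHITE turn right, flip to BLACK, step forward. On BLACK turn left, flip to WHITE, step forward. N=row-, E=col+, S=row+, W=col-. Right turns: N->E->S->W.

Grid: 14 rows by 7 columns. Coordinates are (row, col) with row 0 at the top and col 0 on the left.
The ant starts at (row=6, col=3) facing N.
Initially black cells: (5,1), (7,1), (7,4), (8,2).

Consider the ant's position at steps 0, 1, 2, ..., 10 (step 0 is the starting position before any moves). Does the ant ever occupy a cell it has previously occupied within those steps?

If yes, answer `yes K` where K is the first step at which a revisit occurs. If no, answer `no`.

Step 1: on WHITE (6,3): turn R to E, flip to black, move to (6,4). |black|=5 — new cell
Step 2: on WHITE (6,4): turn R to S, flip to black, move to (7,4). |black|=6 — new cell
Step 3: on BLACK (7,4): turn L to E, flip to white, move to (7,5). |black|=5 — new cell
Step 4: on WHITE (7,5): turn R to S, flip to black, move to (8,5). |black|=6 — new cell
Step 5: on WHITE (8,5): turn R to W, flip to black, move to (8,4). |black|=7 — new cell
Step 6: on WHITE (8,4): turn R to N, flip to black, move to (7,4). |black|=8 — REVISIT

Answer: yes 6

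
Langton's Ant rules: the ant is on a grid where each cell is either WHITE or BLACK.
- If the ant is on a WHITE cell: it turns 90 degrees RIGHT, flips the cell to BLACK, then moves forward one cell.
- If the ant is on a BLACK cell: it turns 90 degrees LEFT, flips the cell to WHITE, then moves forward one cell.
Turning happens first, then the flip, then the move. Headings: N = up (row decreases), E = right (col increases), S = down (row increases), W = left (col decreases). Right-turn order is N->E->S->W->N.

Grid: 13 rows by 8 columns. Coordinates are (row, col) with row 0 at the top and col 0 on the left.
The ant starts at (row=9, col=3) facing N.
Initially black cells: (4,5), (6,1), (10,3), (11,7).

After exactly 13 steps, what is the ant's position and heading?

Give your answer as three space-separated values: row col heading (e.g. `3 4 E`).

Step 1: on WHITE (9,3): turn R to E, flip to black, move to (9,4). |black|=5
Step 2: on WHITE (9,4): turn R to S, flip to black, move to (10,4). |black|=6
Step 3: on WHITE (10,4): turn R to W, flip to black, move to (10,3). |black|=7
Step 4: on BLACK (10,3): turn L to S, flip to white, move to (11,3). |black|=6
Step 5: on WHITE (11,3): turn R to W, flip to black, move to (11,2). |black|=7
Step 6: on WHITE (11,2): turn R to N, flip to black, move to (10,2). |black|=8
Step 7: on WHITE (10,2): turn R to E, flip to black, move to (10,3). |black|=9
Step 8: on WHITE (10,3): turn R to S, flip to black, move to (11,3). |black|=10
Step 9: on BLACK (11,3): turn L to E, flip to white, move to (11,4). |black|=9
Step 10: on WHITE (11,4): turn R to S, flip to black, move to (12,4). |black|=10
Step 11: on WHITE (12,4): turn R to W, flip to black, move to (12,3). |black|=11
Step 12: on WHITE (12,3): turn R to N, flip to black, move to (11,3). |black|=12
Step 13: on WHITE (11,3): turn R to E, flip to black, move to (11,4). |black|=13

Answer: 11 4 E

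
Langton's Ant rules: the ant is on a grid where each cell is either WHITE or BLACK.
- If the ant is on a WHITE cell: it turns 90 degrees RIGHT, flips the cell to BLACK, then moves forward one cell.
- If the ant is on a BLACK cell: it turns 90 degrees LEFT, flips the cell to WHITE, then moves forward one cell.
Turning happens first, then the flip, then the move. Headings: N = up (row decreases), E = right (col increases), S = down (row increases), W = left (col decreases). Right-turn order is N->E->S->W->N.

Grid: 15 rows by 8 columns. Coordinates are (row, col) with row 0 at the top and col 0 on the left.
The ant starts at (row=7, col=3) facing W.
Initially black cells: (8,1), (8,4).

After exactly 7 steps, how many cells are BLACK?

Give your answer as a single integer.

Step 1: on WHITE (7,3): turn R to N, flip to black, move to (6,3). |black|=3
Step 2: on WHITE (6,3): turn R to E, flip to black, move to (6,4). |black|=4
Step 3: on WHITE (6,4): turn R to S, flip to black, move to (7,4). |black|=5
Step 4: on WHITE (7,4): turn R to W, flip to black, move to (7,3). |black|=6
Step 5: on BLACK (7,3): turn L to S, flip to white, move to (8,3). |black|=5
Step 6: on WHITE (8,3): turn R to W, flip to black, move to (8,2). |black|=6
Step 7: on WHITE (8,2): turn R to N, flip to black, move to (7,2). |black|=7

Answer: 7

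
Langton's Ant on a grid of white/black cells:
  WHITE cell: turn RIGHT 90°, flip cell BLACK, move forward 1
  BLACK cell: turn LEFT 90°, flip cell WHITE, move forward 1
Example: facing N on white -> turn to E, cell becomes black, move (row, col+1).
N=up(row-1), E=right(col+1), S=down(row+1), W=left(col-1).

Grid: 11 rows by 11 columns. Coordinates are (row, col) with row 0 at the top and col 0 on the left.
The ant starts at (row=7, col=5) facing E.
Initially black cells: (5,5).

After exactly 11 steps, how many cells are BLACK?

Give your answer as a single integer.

Step 1: on WHITE (7,5): turn R to S, flip to black, move to (8,5). |black|=2
Step 2: on WHITE (8,5): turn R to W, flip to black, move to (8,4). |black|=3
Step 3: on WHITE (8,4): turn R to N, flip to black, move to (7,4). |black|=4
Step 4: on WHITE (7,4): turn R to E, flip to black, move to (7,5). |black|=5
Step 5: on BLACK (7,5): turn L to N, flip to white, move to (6,5). |black|=4
Step 6: on WHITE (6,5): turn R to E, flip to black, move to (6,6). |black|=5
Step 7: on WHITE (6,6): turn R to S, flip to black, move to (7,6). |black|=6
Step 8: on WHITE (7,6): turn R to W, flip to black, move to (7,5). |black|=7
Step 9: on WHITE (7,5): turn R to N, flip to black, move to (6,5). |black|=8
Step 10: on BLACK (6,5): turn L to W, flip to white, move to (6,4). |black|=7
Step 11: on WHITE (6,4): turn R to N, flip to black, move to (5,4). |black|=8

Answer: 8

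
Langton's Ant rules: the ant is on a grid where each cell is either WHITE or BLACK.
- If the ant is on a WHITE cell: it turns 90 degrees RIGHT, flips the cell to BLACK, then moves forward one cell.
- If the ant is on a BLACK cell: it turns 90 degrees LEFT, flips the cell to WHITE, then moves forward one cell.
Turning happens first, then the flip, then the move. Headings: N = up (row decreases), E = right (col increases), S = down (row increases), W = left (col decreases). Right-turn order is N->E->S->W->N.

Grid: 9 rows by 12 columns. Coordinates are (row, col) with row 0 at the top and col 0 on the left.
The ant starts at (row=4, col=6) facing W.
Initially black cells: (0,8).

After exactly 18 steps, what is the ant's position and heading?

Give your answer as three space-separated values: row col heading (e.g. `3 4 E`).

Answer: 5 7 E

Derivation:
Step 1: on WHITE (4,6): turn R to N, flip to black, move to (3,6). |black|=2
Step 2: on WHITE (3,6): turn R to E, flip to black, move to (3,7). |black|=3
Step 3: on WHITE (3,7): turn R to S, flip to black, move to (4,7). |black|=4
Step 4: on WHITE (4,7): turn R to W, flip to black, move to (4,6). |black|=5
Step 5: on BLACK (4,6): turn L to S, flip to white, move to (5,6). |black|=4
Step 6: on WHITE (5,6): turn R to W, flip to black, move to (5,5). |black|=5
Step 7: on WHITE (5,5): turn R to N, flip to black, move to (4,5). |black|=6
Step 8: on WHITE (4,5): turn R to E, flip to black, move to (4,6). |black|=7
Step 9: on WHITE (4,6): turn R to S, flip to black, move to (5,6). |black|=8
Step 10: on BLACK (5,6): turn L to E, flip to white, move to (5,7). |black|=7
Step 11: on WHITE (5,7): turn R to S, flip to black, move to (6,7). |black|=8
Step 12: on WHITE (6,7): turn R to W, flip to black, move to (6,6). |black|=9
Step 13: on WHITE (6,6): turn R to N, flip to black, move to (5,6). |black|=10
Step 14: on WHITE (5,6): turn R to E, flip to black, move to (5,7). |black|=11
Step 15: on BLACK (5,7): turn L to N, flip to white, move to (4,7). |black|=10
Step 16: on BLACK (4,7): turn L to W, flip to white, move to (4,6). |black|=9
Step 17: on BLACK (4,6): turn L to S, flip to white, move to (5,6). |black|=8
Step 18: on BLACK (5,6): turn L to E, flip to white, move to (5,7). |black|=7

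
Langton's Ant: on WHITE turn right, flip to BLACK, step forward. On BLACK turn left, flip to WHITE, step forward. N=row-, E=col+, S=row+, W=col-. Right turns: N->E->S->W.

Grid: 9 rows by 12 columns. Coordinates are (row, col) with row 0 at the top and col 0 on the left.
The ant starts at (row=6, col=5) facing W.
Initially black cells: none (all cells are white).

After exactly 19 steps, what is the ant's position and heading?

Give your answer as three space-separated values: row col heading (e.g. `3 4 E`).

Answer: 8 6 S

Derivation:
Step 1: on WHITE (6,5): turn R to N, flip to black, move to (5,5). |black|=1
Step 2: on WHITE (5,5): turn R to E, flip to black, move to (5,6). |black|=2
Step 3: on WHITE (5,6): turn R to S, flip to black, move to (6,6). |black|=3
Step 4: on WHITE (6,6): turn R to W, flip to black, move to (6,5). |black|=4
Step 5: on BLACK (6,5): turn L to S, flip to white, move to (7,5). |black|=3
Step 6: on WHITE (7,5): turn R to W, flip to black, move to (7,4). |black|=4
Step 7: on WHITE (7,4): turn R to N, flip to black, move to (6,4). |black|=5
Step 8: on WHITE (6,4): turn R to E, flip to black, move to (6,5). |black|=6
Step 9: on WHITE (6,5): turn R to S, flip to black, move to (7,5). |black|=7
Step 10: on BLACK (7,5): turn L to E, flip to white, move to (7,6). |black|=6
Step 11: on WHITE (7,6): turn R to S, flip to black, move to (8,6). |black|=7
Step 12: on WHITE (8,6): turn R to W, flip to black, move to (8,5). |black|=8
Step 13: on WHITE (8,5): turn R to N, flip to black, move to (7,5). |black|=9
Step 14: on WHITE (7,5): turn R to E, flip to black, move to (7,6). |black|=10
Step 15: on BLACK (7,6): turn L to N, flip to white, move to (6,6). |black|=9
Step 16: on BLACK (6,6): turn L to W, flip to white, move to (6,5). |black|=8
Step 17: on BLACK (6,5): turn L to S, flip to white, move to (7,5). |black|=7
Step 18: on BLACK (7,5): turn L to E, flip to white, move to (7,6). |black|=6
Step 19: on WHITE (7,6): turn R to S, flip to black, move to (8,6). |black|=7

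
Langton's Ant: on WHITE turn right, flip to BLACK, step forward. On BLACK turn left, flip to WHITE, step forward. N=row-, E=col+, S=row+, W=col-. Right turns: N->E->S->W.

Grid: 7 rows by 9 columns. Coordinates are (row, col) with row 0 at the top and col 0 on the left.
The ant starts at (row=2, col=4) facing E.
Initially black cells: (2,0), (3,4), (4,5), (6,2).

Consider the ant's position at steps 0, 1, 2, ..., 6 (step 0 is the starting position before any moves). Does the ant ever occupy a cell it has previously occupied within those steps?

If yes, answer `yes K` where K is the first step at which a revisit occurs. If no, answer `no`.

Answer: no

Derivation:
Step 1: on WHITE (2,4): turn R to S, flip to black, move to (3,4). |black|=5 — new cell
Step 2: on BLACK (3,4): turn L to E, flip to white, move to (3,5). |black|=4 — new cell
Step 3: on WHITE (3,5): turn R to S, flip to black, move to (4,5). |black|=5 — new cell
Step 4: on BLACK (4,5): turn L to E, flip to white, move to (4,6). |black|=4 — new cell
Step 5: on WHITE (4,6): turn R to S, flip to black, move to (5,6). |black|=5 — new cell
Step 6: on WHITE (5,6): turn R to W, flip to black, move to (5,5). |black|=6 — new cell
No revisit within 6 steps.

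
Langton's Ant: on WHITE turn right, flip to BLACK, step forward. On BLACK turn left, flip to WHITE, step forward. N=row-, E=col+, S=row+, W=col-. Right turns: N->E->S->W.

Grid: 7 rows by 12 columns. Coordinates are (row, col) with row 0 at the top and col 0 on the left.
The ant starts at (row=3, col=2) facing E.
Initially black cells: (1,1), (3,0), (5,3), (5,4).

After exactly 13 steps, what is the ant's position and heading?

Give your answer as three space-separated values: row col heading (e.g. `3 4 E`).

Answer: 0 0 N

Derivation:
Step 1: on WHITE (3,2): turn R to S, flip to black, move to (4,2). |black|=5
Step 2: on WHITE (4,2): turn R to W, flip to black, move to (4,1). |black|=6
Step 3: on WHITE (4,1): turn R to N, flip to black, move to (3,1). |black|=7
Step 4: on WHITE (3,1): turn R to E, flip to black, move to (3,2). |black|=8
Step 5: on BLACK (3,2): turn L to N, flip to white, move to (2,2). |black|=7
Step 6: on WHITE (2,2): turn R to E, flip to black, move to (2,3). |black|=8
Step 7: on WHITE (2,3): turn R to S, flip to black, move to (3,3). |black|=9
Step 8: on WHITE (3,3): turn R to W, flip to black, move to (3,2). |black|=10
Step 9: on WHITE (3,2): turn R to N, flip to black, move to (2,2). |black|=11
Step 10: on BLACK (2,2): turn L to W, flip to white, move to (2,1). |black|=10
Step 11: on WHITE (2,1): turn R to N, flip to black, move to (1,1). |black|=11
Step 12: on BLACK (1,1): turn L to W, flip to white, move to (1,0). |black|=10
Step 13: on WHITE (1,0): turn R to N, flip to black, move to (0,0). |black|=11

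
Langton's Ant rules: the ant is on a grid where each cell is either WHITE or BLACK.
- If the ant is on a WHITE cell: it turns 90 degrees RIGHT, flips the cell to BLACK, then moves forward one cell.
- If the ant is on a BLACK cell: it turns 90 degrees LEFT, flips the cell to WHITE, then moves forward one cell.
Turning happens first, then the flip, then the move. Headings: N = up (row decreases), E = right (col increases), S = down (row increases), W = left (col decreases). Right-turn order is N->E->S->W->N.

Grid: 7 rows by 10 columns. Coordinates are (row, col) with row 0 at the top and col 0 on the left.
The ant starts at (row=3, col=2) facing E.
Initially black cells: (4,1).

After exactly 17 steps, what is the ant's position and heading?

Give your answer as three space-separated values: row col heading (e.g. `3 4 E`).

Answer: 6 2 S

Derivation:
Step 1: on WHITE (3,2): turn R to S, flip to black, move to (4,2). |black|=2
Step 2: on WHITE (4,2): turn R to W, flip to black, move to (4,1). |black|=3
Step 3: on BLACK (4,1): turn L to S, flip to white, move to (5,1). |black|=2
Step 4: on WHITE (5,1): turn R to W, flip to black, move to (5,0). |black|=3
Step 5: on WHITE (5,0): turn R to N, flip to black, move to (4,0). |black|=4
Step 6: on WHITE (4,0): turn R to E, flip to black, move to (4,1). |black|=5
Step 7: on WHITE (4,1): turn R to S, flip to black, move to (5,1). |black|=6
Step 8: on BLACK (5,1): turn L to E, flip to white, move to (5,2). |black|=5
Step 9: on WHITE (5,2): turn R to S, flip to black, move to (6,2). |black|=6
Step 10: on WHITE (6,2): turn R to W, flip to black, move to (6,1). |black|=7
Step 11: on WHITE (6,1): turn R to N, flip to black, move to (5,1). |black|=8
Step 12: on WHITE (5,1): turn R to E, flip to black, move to (5,2). |black|=9
Step 13: on BLACK (5,2): turn L to N, flip to white, move to (4,2). |black|=8
Step 14: on BLACK (4,2): turn L to W, flip to white, move to (4,1). |black|=7
Step 15: on BLACK (4,1): turn L to S, flip to white, move to (5,1). |black|=6
Step 16: on BLACK (5,1): turn L to E, flip to white, move to (5,2). |black|=5
Step 17: on WHITE (5,2): turn R to S, flip to black, move to (6,2). |black|=6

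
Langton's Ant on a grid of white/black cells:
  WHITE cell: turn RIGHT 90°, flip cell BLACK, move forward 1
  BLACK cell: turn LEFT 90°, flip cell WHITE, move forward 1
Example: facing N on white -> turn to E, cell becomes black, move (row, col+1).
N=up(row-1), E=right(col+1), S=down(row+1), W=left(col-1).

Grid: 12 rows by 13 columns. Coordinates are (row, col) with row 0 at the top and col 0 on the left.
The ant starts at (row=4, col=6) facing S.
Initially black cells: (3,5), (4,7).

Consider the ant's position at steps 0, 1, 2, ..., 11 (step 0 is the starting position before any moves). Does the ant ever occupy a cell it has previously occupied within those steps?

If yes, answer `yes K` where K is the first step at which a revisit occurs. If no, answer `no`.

Step 1: on WHITE (4,6): turn R to W, flip to black, move to (4,5). |black|=3 — new cell
Step 2: on WHITE (4,5): turn R to N, flip to black, move to (3,5). |black|=4 — new cell
Step 3: on BLACK (3,5): turn L to W, flip to white, move to (3,4). |black|=3 — new cell
Step 4: on WHITE (3,4): turn R to N, flip to black, move to (2,4). |black|=4 — new cell
Step 5: on WHITE (2,4): turn R to E, flip to black, move to (2,5). |black|=5 — new cell
Step 6: on WHITE (2,5): turn R to S, flip to black, move to (3,5). |black|=6 — REVISIT

Answer: yes 6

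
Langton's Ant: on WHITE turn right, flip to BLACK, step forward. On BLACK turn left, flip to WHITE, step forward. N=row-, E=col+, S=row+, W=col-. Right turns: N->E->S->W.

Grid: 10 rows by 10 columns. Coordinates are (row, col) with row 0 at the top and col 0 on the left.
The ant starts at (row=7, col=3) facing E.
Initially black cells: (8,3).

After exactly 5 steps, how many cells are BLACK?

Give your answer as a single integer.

Answer: 4

Derivation:
Step 1: on WHITE (7,3): turn R to S, flip to black, move to (8,3). |black|=2
Step 2: on BLACK (8,3): turn L to E, flip to white, move to (8,4). |black|=1
Step 3: on WHITE (8,4): turn R to S, flip to black, move to (9,4). |black|=2
Step 4: on WHITE (9,4): turn R to W, flip to black, move to (9,3). |black|=3
Step 5: on WHITE (9,3): turn R to N, flip to black, move to (8,3). |black|=4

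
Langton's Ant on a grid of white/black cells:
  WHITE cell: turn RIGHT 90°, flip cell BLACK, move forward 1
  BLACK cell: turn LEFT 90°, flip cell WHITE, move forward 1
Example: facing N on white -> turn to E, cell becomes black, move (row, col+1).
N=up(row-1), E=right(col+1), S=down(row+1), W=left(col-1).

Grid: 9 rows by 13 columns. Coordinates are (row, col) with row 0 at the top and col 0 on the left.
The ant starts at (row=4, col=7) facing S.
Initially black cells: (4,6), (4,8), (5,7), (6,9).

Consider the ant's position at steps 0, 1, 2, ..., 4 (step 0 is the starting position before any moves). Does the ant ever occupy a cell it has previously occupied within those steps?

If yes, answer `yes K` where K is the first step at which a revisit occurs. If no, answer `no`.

Answer: no

Derivation:
Step 1: on WHITE (4,7): turn R to W, flip to black, move to (4,6). |black|=5 — new cell
Step 2: on BLACK (4,6): turn L to S, flip to white, move to (5,6). |black|=4 — new cell
Step 3: on WHITE (5,6): turn R to W, flip to black, move to (5,5). |black|=5 — new cell
Step 4: on WHITE (5,5): turn R to N, flip to black, move to (4,5). |black|=6 — new cell
No revisit within 4 steps.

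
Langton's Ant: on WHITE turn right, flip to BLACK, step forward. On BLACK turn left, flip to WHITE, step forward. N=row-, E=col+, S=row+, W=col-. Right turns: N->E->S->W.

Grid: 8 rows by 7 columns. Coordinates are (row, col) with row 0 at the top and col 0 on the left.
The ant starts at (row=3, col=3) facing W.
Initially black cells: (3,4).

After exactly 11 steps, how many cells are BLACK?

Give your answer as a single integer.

Step 1: on WHITE (3,3): turn R to N, flip to black, move to (2,3). |black|=2
Step 2: on WHITE (2,3): turn R to E, flip to black, move to (2,4). |black|=3
Step 3: on WHITE (2,4): turn R to S, flip to black, move to (3,4). |black|=4
Step 4: on BLACK (3,4): turn L to E, flip to white, move to (3,5). |black|=3
Step 5: on WHITE (3,5): turn R to S, flip to black, move to (4,5). |black|=4
Step 6: on WHITE (4,5): turn R to W, flip to black, move to (4,4). |black|=5
Step 7: on WHITE (4,4): turn R to N, flip to black, move to (3,4). |black|=6
Step 8: on WHITE (3,4): turn R to E, flip to black, move to (3,5). |black|=7
Step 9: on BLACK (3,5): turn L to N, flip to white, move to (2,5). |black|=6
Step 10: on WHITE (2,5): turn R to E, flip to black, move to (2,6). |black|=7
Step 11: on WHITE (2,6): turn R to S, flip to black, move to (3,6). |black|=8

Answer: 8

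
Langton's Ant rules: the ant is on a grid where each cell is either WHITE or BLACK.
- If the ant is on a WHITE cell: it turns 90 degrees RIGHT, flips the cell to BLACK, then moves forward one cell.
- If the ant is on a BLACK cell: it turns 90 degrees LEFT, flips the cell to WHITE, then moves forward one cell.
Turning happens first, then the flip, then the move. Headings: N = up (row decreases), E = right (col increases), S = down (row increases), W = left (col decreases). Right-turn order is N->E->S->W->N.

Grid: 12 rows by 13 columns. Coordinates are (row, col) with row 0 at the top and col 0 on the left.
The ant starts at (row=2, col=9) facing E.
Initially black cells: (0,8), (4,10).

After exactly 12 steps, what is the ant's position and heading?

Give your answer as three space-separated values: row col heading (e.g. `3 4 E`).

Step 1: on WHITE (2,9): turn R to S, flip to black, move to (3,9). |black|=3
Step 2: on WHITE (3,9): turn R to W, flip to black, move to (3,8). |black|=4
Step 3: on WHITE (3,8): turn R to N, flip to black, move to (2,8). |black|=5
Step 4: on WHITE (2,8): turn R to E, flip to black, move to (2,9). |black|=6
Step 5: on BLACK (2,9): turn L to N, flip to white, move to (1,9). |black|=5
Step 6: on WHITE (1,9): turn R to E, flip to black, move to (1,10). |black|=6
Step 7: on WHITE (1,10): turn R to S, flip to black, move to (2,10). |black|=7
Step 8: on WHITE (2,10): turn R to W, flip to black, move to (2,9). |black|=8
Step 9: on WHITE (2,9): turn R to N, flip to black, move to (1,9). |black|=9
Step 10: on BLACK (1,9): turn L to W, flip to white, move to (1,8). |black|=8
Step 11: on WHITE (1,8): turn R to N, flip to black, move to (0,8). |black|=9
Step 12: on BLACK (0,8): turn L to W, flip to white, move to (0,7). |black|=8

Answer: 0 7 W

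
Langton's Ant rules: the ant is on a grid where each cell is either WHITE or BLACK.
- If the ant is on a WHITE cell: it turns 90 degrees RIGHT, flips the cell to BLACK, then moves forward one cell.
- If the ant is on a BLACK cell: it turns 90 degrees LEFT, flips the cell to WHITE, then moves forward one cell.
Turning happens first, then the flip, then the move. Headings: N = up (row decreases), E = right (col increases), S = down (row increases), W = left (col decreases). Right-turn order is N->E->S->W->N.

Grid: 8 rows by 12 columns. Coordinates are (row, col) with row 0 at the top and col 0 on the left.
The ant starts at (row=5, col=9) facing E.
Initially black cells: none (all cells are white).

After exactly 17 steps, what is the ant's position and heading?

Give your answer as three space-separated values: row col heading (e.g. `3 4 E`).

Step 1: on WHITE (5,9): turn R to S, flip to black, move to (6,9). |black|=1
Step 2: on WHITE (6,9): turn R to W, flip to black, move to (6,8). |black|=2
Step 3: on WHITE (6,8): turn R to N, flip to black, move to (5,8). |black|=3
Step 4: on WHITE (5,8): turn R to E, flip to black, move to (5,9). |black|=4
Step 5: on BLACK (5,9): turn L to N, flip to white, move to (4,9). |black|=3
Step 6: on WHITE (4,9): turn R to E, flip to black, move to (4,10). |black|=4
Step 7: on WHITE (4,10): turn R to S, flip to black, move to (5,10). |black|=5
Step 8: on WHITE (5,10): turn R to W, flip to black, move to (5,9). |black|=6
Step 9: on WHITE (5,9): turn R to N, flip to black, move to (4,9). |black|=7
Step 10: on BLACK (4,9): turn L to W, flip to white, move to (4,8). |black|=6
Step 11: on WHITE (4,8): turn R to N, flip to black, move to (3,8). |black|=7
Step 12: on WHITE (3,8): turn R to E, flip to black, move to (3,9). |black|=8
Step 13: on WHITE (3,9): turn R to S, flip to black, move to (4,9). |black|=9
Step 14: on WHITE (4,9): turn R to W, flip to black, move to (4,8). |black|=10
Step 15: on BLACK (4,8): turn L to S, flip to white, move to (5,8). |black|=9
Step 16: on BLACK (5,8): turn L to E, flip to white, move to (5,9). |black|=8
Step 17: on BLACK (5,9): turn L to N, flip to white, move to (4,9). |black|=7

Answer: 4 9 N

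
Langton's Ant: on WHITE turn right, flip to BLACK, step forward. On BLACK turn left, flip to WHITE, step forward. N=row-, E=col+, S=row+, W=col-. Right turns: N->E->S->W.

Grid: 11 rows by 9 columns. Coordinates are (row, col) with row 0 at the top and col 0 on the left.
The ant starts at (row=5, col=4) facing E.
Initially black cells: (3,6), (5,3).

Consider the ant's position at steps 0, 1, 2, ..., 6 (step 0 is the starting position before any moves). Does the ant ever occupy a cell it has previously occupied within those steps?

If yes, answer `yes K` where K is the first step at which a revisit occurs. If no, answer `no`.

Step 1: on WHITE (5,4): turn R to S, flip to black, move to (6,4). |black|=3 — new cell
Step 2: on WHITE (6,4): turn R to W, flip to black, move to (6,3). |black|=4 — new cell
Step 3: on WHITE (6,3): turn R to N, flip to black, move to (5,3). |black|=5 — new cell
Step 4: on BLACK (5,3): turn L to W, flip to white, move to (5,2). |black|=4 — new cell
Step 5: on WHITE (5,2): turn R to N, flip to black, move to (4,2). |black|=5 — new cell
Step 6: on WHITE (4,2): turn R to E, flip to black, move to (4,3). |black|=6 — new cell
No revisit within 6 steps.

Answer: no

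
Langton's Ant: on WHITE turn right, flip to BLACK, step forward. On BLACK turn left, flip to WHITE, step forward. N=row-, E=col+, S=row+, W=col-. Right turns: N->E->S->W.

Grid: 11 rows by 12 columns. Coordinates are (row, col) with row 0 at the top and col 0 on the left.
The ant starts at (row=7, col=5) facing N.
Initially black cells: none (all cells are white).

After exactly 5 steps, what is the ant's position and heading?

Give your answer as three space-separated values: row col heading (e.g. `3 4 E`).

Answer: 7 4 W

Derivation:
Step 1: on WHITE (7,5): turn R to E, flip to black, move to (7,6). |black|=1
Step 2: on WHITE (7,6): turn R to S, flip to black, move to (8,6). |black|=2
Step 3: on WHITE (8,6): turn R to W, flip to black, move to (8,5). |black|=3
Step 4: on WHITE (8,5): turn R to N, flip to black, move to (7,5). |black|=4
Step 5: on BLACK (7,5): turn L to W, flip to white, move to (7,4). |black|=3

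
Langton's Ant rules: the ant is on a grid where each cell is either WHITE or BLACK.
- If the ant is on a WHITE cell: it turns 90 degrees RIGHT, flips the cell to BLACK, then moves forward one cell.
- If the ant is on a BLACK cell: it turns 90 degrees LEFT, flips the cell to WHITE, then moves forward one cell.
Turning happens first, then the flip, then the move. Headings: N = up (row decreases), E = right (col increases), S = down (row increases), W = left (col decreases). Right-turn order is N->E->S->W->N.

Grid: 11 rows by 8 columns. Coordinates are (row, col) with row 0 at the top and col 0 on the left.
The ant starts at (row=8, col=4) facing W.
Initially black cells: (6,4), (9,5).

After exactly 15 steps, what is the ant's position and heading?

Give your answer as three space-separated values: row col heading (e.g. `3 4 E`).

Step 1: on WHITE (8,4): turn R to N, flip to black, move to (7,4). |black|=3
Step 2: on WHITE (7,4): turn R to E, flip to black, move to (7,5). |black|=4
Step 3: on WHITE (7,5): turn R to S, flip to black, move to (8,5). |black|=5
Step 4: on WHITE (8,5): turn R to W, flip to black, move to (8,4). |black|=6
Step 5: on BLACK (8,4): turn L to S, flip to white, move to (9,4). |black|=5
Step 6: on WHITE (9,4): turn R to W, flip to black, move to (9,3). |black|=6
Step 7: on WHITE (9,3): turn R to N, flip to black, move to (8,3). |black|=7
Step 8: on WHITE (8,3): turn R to E, flip to black, move to (8,4). |black|=8
Step 9: on WHITE (8,4): turn R to S, flip to black, move to (9,4). |black|=9
Step 10: on BLACK (9,4): turn L to E, flip to white, move to (9,5). |black|=8
Step 11: on BLACK (9,5): turn L to N, flip to white, move to (8,5). |black|=7
Step 12: on BLACK (8,5): turn L to W, flip to white, move to (8,4). |black|=6
Step 13: on BLACK (8,4): turn L to S, flip to white, move to (9,4). |black|=5
Step 14: on WHITE (9,4): turn R to W, flip to black, move to (9,3). |black|=6
Step 15: on BLACK (9,3): turn L to S, flip to white, move to (10,3). |black|=5

Answer: 10 3 S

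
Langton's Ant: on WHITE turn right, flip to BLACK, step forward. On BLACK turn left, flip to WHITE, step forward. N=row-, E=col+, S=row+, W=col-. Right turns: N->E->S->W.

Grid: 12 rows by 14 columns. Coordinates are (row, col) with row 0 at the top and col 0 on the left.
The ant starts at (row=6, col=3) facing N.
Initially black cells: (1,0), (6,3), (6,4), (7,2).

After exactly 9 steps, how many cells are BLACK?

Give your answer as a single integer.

Step 1: on BLACK (6,3): turn L to W, flip to white, move to (6,2). |black|=3
Step 2: on WHITE (6,2): turn R to N, flip to black, move to (5,2). |black|=4
Step 3: on WHITE (5,2): turn R to E, flip to black, move to (5,3). |black|=5
Step 4: on WHITE (5,3): turn R to S, flip to black, move to (6,3). |black|=6
Step 5: on WHITE (6,3): turn R to W, flip to black, move to (6,2). |black|=7
Step 6: on BLACK (6,2): turn L to S, flip to white, move to (7,2). |black|=6
Step 7: on BLACK (7,2): turn L to E, flip to white, move to (7,3). |black|=5
Step 8: on WHITE (7,3): turn R to S, flip to black, move to (8,3). |black|=6
Step 9: on WHITE (8,3): turn R to W, flip to black, move to (8,2). |black|=7

Answer: 7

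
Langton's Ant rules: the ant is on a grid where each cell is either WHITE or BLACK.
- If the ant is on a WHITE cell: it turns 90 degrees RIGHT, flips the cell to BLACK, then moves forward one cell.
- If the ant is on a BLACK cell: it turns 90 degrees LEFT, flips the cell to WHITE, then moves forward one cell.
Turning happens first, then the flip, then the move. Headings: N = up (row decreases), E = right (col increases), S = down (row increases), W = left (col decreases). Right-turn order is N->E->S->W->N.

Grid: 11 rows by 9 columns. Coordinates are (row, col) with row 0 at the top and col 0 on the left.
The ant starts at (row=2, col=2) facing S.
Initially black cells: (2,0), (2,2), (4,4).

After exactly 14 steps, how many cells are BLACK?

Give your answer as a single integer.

Step 1: on BLACK (2,2): turn L to E, flip to white, move to (2,3). |black|=2
Step 2: on WHITE (2,3): turn R to S, flip to black, move to (3,3). |black|=3
Step 3: on WHITE (3,3): turn R to W, flip to black, move to (3,2). |black|=4
Step 4: on WHITE (3,2): turn R to N, flip to black, move to (2,2). |black|=5
Step 5: on WHITE (2,2): turn R to E, flip to black, move to (2,3). |black|=6
Step 6: on BLACK (2,3): turn L to N, flip to white, move to (1,3). |black|=5
Step 7: on WHITE (1,3): turn R to E, flip to black, move to (1,4). |black|=6
Step 8: on WHITE (1,4): turn R to S, flip to black, move to (2,4). |black|=7
Step 9: on WHITE (2,4): turn R to W, flip to black, move to (2,3). |black|=8
Step 10: on WHITE (2,3): turn R to N, flip to black, move to (1,3). |black|=9
Step 11: on BLACK (1,3): turn L to W, flip to white, move to (1,2). |black|=8
Step 12: on WHITE (1,2): turn R to N, flip to black, move to (0,2). |black|=9
Step 13: on WHITE (0,2): turn R to E, flip to black, move to (0,3). |black|=10
Step 14: on WHITE (0,3): turn R to S, flip to black, move to (1,3). |black|=11

Answer: 11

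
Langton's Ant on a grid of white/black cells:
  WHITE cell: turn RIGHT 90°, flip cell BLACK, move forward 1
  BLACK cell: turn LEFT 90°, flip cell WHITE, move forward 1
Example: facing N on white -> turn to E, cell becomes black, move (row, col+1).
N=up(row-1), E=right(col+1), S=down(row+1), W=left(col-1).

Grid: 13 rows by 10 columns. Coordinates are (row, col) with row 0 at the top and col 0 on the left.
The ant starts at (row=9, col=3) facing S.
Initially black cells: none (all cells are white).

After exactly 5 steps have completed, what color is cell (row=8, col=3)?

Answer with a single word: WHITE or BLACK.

Step 1: on WHITE (9,3): turn R to W, flip to black, move to (9,2). |black|=1
Step 2: on WHITE (9,2): turn R to N, flip to black, move to (8,2). |black|=2
Step 3: on WHITE (8,2): turn R to E, flip to black, move to (8,3). |black|=3
Step 4: on WHITE (8,3): turn R to S, flip to black, move to (9,3). |black|=4
Step 5: on BLACK (9,3): turn L to E, flip to white, move to (9,4). |black|=3

Answer: BLACK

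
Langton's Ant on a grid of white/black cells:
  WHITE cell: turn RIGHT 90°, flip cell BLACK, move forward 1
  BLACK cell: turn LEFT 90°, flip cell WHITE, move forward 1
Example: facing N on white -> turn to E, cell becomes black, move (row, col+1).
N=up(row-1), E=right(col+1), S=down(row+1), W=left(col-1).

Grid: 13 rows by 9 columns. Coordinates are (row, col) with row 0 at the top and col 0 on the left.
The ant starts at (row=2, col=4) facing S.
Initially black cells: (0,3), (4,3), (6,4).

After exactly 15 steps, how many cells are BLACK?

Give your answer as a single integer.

Answer: 12

Derivation:
Step 1: on WHITE (2,4): turn R to W, flip to black, move to (2,3). |black|=4
Step 2: on WHITE (2,3): turn R to N, flip to black, move to (1,3). |black|=5
Step 3: on WHITE (1,3): turn R to E, flip to black, move to (1,4). |black|=6
Step 4: on WHITE (1,4): turn R to S, flip to black, move to (2,4). |black|=7
Step 5: on BLACK (2,4): turn L to E, flip to white, move to (2,5). |black|=6
Step 6: on WHITE (2,5): turn R to S, flip to black, move to (3,5). |black|=7
Step 7: on WHITE (3,5): turn R to W, flip to black, move to (3,4). |black|=8
Step 8: on WHITE (3,4): turn R to N, flip to black, move to (2,4). |black|=9
Step 9: on WHITE (2,4): turn R to E, flip to black, move to (2,5). |black|=10
Step 10: on BLACK (2,5): turn L to N, flip to white, move to (1,5). |black|=9
Step 11: on WHITE (1,5): turn R to E, flip to black, move to (1,6). |black|=10
Step 12: on WHITE (1,6): turn R to S, flip to black, move to (2,6). |black|=11
Step 13: on WHITE (2,6): turn R to W, flip to black, move to (2,5). |black|=12
Step 14: on WHITE (2,5): turn R to N, flip to black, move to (1,5). |black|=13
Step 15: on BLACK (1,5): turn L to W, flip to white, move to (1,4). |black|=12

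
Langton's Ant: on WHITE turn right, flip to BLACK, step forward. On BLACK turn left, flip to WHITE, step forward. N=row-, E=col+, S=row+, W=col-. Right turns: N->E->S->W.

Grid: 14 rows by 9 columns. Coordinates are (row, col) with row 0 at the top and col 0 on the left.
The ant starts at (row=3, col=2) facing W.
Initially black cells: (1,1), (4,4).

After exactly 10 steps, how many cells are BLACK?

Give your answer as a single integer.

Step 1: on WHITE (3,2): turn R to N, flip to black, move to (2,2). |black|=3
Step 2: on WHITE (2,2): turn R to E, flip to black, move to (2,3). |black|=4
Step 3: on WHITE (2,3): turn R to S, flip to black, move to (3,3). |black|=5
Step 4: on WHITE (3,3): turn R to W, flip to black, move to (3,2). |black|=6
Step 5: on BLACK (3,2): turn L to S, flip to white, move to (4,2). |black|=5
Step 6: on WHITE (4,2): turn R to W, flip to black, move to (4,1). |black|=6
Step 7: on WHITE (4,1): turn R to N, flip to black, move to (3,1). |black|=7
Step 8: on WHITE (3,1): turn R to E, flip to black, move to (3,2). |black|=8
Step 9: on WHITE (3,2): turn R to S, flip to black, move to (4,2). |black|=9
Step 10: on BLACK (4,2): turn L to E, flip to white, move to (4,3). |black|=8

Answer: 8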